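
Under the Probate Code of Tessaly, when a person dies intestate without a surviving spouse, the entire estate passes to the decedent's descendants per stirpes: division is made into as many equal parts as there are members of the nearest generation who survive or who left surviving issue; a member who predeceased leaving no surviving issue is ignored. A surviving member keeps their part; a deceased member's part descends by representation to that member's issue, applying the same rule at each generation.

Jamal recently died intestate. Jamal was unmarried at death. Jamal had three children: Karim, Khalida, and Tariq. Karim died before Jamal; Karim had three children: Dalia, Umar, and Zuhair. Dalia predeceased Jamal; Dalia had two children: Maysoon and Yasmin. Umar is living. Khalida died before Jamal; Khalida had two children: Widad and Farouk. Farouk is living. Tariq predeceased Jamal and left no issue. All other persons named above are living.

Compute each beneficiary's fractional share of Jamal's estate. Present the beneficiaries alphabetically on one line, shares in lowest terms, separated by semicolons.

There is no surviving spouse, so the entire estate passes to Jamal's descendants per stirpes.
Tariq left no surviving issue, so that branch lapses and is disregarded.
The estate is divided into 2 equal shares of 1/2 among Karim, Khalida.
Karim predeceased; the 1/2 allotted to Karim's branch passes to Karim's issue by representation.
The 1/2 is divided into 3 equal shares of 1/6 among Dalia, Umar, Zuhair.
Dalia predeceased; the 1/6 allotted to Dalia's branch passes to Dalia's issue by representation.
The 1/6 is divided into 2 equal shares of 1/12 among Maysoon, Yasmin.
Maysoon is living and takes 1/12.
Yasmin is living and takes 1/12.
Umar is living and takes 1/6.
Zuhair is living and takes 1/6.
Khalida predeceased; the 1/2 allotted to Khalida's branch passes to Khalida's issue by representation.
The 1/2 is divided into 2 equal shares of 1/4 among Widad, Farouk.
Widad is living and takes 1/4.
Farouk is living and takes 1/4.

Farouk 1/4; Maysoon 1/12; Umar 1/6; Widad 1/4; Yasmin 1/12; Zuhair 1/6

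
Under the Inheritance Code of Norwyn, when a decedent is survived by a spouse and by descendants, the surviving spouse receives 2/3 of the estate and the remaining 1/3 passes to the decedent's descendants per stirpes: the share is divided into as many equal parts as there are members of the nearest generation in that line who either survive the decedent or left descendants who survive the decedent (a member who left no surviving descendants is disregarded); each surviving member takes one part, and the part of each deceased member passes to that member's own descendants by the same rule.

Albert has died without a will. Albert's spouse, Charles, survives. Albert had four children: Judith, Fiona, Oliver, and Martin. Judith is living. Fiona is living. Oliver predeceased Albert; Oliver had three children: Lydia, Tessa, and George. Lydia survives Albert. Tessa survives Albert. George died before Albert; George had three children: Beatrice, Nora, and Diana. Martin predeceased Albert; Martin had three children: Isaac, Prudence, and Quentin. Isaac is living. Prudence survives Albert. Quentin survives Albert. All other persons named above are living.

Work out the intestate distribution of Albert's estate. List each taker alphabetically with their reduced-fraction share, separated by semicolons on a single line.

Beatrice 1/108; Charles 2/3; Diana 1/108; Fiona 1/12; Isaac 1/36; Judith 1/12; Lydia 1/36; Nora 1/108; Prudence 1/36; Quentin 1/36; Tessa 1/36

Charles, as surviving spouse, takes 2/3.
The remaining 1/3 passes to Albert's descendants per stirpes.
The 1/3 is divided into 4 equal shares of 1/12 among Judith, Fiona, Oliver, Martin.
Judith is living and takes 1/12.
Fiona is living and takes 1/12.
Oliver predeceased; the 1/12 allotted to Oliver's branch passes to Oliver's issue by representation.
The 1/12 is divided into 3 equal shares of 1/36 among Lydia, Tessa, George.
Lydia is living and takes 1/36.
Tessa is living and takes 1/36.
George predeceased; the 1/36 allotted to George's branch passes to George's issue by representation.
The 1/36 is divided into 3 equal shares of 1/108 among Beatrice, Nora, Diana.
Beatrice is living and takes 1/108.
Nora is living and takes 1/108.
Diana is living and takes 1/108.
Martin predeceased; the 1/12 allotted to Martin's branch passes to Martin's issue by representation.
The 1/12 is divided into 3 equal shares of 1/36 among Isaac, Prudence, Quentin.
Isaac is living and takes 1/36.
Prudence is living and takes 1/36.
Quentin is living and takes 1/36.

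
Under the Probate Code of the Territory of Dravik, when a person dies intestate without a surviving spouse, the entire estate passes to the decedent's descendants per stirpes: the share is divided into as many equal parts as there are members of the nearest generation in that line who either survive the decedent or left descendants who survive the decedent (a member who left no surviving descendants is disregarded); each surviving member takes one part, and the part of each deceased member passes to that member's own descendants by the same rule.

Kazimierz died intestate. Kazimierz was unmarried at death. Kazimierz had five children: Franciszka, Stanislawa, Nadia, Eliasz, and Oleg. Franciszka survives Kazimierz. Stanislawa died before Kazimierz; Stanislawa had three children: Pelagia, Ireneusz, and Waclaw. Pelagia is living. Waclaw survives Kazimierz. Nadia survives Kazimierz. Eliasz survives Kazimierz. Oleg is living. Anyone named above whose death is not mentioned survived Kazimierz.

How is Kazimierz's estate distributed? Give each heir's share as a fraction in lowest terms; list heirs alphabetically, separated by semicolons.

Eliasz 1/5; Franciszka 1/5; Ireneusz 1/15; Nadia 1/5; Oleg 1/5; Pelagia 1/15; Waclaw 1/15

There is no surviving spouse, so the entire estate passes to Kazimierz's descendants per stirpes.
The estate is divided into 5 equal shares of 1/5 among Franciszka, Stanislawa, Nadia, Eliasz, Oleg.
Franciszka is living and takes 1/5.
Stanislawa predeceased; the 1/5 allotted to Stanislawa's branch passes to Stanislawa's issue by representation.
The 1/5 is divided into 3 equal shares of 1/15 among Pelagia, Ireneusz, Waclaw.
Pelagia is living and takes 1/15.
Ireneusz is living and takes 1/15.
Waclaw is living and takes 1/15.
Nadia is living and takes 1/5.
Eliasz is living and takes 1/5.
Oleg is living and takes 1/5.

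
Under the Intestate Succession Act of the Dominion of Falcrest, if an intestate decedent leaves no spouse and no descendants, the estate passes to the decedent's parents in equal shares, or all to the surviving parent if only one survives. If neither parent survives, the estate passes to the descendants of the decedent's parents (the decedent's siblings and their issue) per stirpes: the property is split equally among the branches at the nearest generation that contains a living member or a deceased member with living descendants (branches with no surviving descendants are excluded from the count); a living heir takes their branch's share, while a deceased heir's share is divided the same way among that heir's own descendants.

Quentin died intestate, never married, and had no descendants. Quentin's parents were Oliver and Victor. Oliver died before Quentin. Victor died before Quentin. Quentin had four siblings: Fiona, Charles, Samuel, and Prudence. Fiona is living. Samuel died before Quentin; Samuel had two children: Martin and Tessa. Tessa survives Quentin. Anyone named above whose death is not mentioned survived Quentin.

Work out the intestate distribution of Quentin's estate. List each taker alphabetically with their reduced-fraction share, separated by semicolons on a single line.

Charles 1/4; Fiona 1/4; Martin 1/8; Prudence 1/4; Tessa 1/8

Neither parent survives and there are no descendants, so the estate passes to Quentin's siblings and their issue per stirpes.
The estate is divided into 4 equal shares of 1/4 among Fiona, Charles, Samuel, Prudence.
Fiona is living and takes 1/4.
Charles is living and takes 1/4.
Samuel predeceased; the 1/4 allotted to Samuel's branch passes to Samuel's issue by representation.
The 1/4 is divided into 2 equal shares of 1/8 among Martin, Tessa.
Martin is living and takes 1/8.
Tessa is living and takes 1/8.
Prudence is living and takes 1/4.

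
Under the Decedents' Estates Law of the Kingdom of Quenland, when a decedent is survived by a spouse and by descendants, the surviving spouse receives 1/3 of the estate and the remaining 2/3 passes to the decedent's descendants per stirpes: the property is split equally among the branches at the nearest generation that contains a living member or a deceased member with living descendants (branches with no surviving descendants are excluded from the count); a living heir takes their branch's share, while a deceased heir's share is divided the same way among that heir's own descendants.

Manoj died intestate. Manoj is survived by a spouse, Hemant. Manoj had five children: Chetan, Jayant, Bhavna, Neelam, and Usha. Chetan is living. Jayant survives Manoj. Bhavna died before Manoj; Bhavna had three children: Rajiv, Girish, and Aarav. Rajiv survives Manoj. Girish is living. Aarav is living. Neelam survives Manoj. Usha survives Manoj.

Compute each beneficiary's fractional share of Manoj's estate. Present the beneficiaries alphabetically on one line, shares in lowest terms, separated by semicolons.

Aarav 2/45; Chetan 2/15; Girish 2/45; Hemant 1/3; Jayant 2/15; Neelam 2/15; Rajiv 2/45; Usha 2/15

Hemant, as surviving spouse, takes 1/3.
The remaining 2/3 passes to Manoj's descendants per stirpes.
The 2/3 is divided into 5 equal shares of 2/15 among Chetan, Jayant, Bhavna, Neelam, Usha.
Chetan is living and takes 2/15.
Jayant is living and takes 2/15.
Bhavna predeceased; the 2/15 allotted to Bhavna's branch passes to Bhavna's issue by representation.
The 2/15 is divided into 3 equal shares of 2/45 among Rajiv, Girish, Aarav.
Rajiv is living and takes 2/45.
Girish is living and takes 2/45.
Aarav is living and takes 2/45.
Neelam is living and takes 2/15.
Usha is living and takes 2/15.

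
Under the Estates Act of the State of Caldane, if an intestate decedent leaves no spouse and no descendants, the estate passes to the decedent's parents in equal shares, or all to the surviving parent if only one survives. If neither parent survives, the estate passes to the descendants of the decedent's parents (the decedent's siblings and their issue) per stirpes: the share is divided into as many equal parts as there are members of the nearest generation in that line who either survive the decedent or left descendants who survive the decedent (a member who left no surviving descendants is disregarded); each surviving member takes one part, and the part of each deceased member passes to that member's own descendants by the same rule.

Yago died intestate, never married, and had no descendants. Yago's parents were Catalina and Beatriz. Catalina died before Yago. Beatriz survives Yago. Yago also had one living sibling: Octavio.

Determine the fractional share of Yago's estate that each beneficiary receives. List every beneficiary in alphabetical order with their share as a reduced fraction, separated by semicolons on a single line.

Beatriz 1

Only one parent, Beatriz, survives, so Beatriz takes the entire estate. The siblings take nothing because a surviving parent has priority.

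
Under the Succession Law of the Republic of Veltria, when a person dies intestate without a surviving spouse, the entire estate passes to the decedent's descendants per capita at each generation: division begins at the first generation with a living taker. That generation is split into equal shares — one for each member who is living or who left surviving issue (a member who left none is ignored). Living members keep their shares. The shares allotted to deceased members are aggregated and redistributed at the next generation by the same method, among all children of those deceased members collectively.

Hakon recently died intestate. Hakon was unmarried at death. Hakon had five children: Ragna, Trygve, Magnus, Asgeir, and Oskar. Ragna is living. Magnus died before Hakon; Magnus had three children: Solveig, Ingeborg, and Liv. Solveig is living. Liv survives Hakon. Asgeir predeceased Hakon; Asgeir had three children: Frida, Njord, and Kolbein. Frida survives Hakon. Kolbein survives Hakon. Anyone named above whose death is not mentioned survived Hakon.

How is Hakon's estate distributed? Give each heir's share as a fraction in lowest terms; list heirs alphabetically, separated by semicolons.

There is no surviving spouse, so the entire estate passes to Hakon's descendants per capita at each generation.
At generation 1 (Ragna, Trygve, Magnus, Asgeir, Oskar) there are 5 shares of (1)/5 = 1/5 each.
Living: Ragna, Trygve, and Oskar — each takes 1/5.
Deceased: Magnus and Asgeir. Their combined 2/5 is pooled and carried to generation 2.
At generation 2 (Solveig, Ingeborg, Liv, Frida, Njord, Kolbein) there are 6 shares of (2/5)/6 = 1/15 each.
Living: Solveig, Ingeborg, Liv, Frida, Njord, and Kolbein — each takes 1/15.

Frida 1/15; Ingeborg 1/15; Kolbein 1/15; Liv 1/15; Njord 1/15; Oskar 1/5; Ragna 1/5; Solveig 1/15; Trygve 1/5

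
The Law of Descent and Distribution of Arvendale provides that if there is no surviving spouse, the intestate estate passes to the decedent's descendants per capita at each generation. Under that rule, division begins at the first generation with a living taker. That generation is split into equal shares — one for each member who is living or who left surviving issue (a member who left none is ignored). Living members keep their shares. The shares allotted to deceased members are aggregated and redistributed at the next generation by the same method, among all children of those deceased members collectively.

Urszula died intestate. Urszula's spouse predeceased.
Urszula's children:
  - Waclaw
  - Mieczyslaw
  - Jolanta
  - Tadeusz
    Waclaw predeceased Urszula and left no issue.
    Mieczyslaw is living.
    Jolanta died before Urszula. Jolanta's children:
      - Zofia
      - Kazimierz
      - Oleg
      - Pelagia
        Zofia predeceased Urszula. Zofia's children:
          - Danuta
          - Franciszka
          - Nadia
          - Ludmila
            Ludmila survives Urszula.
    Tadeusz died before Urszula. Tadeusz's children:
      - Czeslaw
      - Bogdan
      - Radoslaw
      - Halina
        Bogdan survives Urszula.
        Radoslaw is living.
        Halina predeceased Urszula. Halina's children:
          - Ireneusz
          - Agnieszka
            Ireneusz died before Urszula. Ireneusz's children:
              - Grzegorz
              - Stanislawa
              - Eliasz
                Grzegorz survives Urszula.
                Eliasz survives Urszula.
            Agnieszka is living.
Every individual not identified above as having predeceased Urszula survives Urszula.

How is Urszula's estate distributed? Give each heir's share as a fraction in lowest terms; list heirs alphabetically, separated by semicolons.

There is no surviving spouse, so the entire estate passes to Urszula's descendants per capita at each generation.
At generation 1 (Mieczyslaw, Jolanta, Tadeusz) there are 3 shares of (1)/3 = 1/3 each.
Living: Mieczyslaw — each takes 1/3.
Deceased: Jolanta and Tadeusz. Their combined 2/3 is pooled and carried to generation 2.
At generation 2 (Zofia, Kazimierz, Oleg, Pelagia, Czeslaw, Bogdan, Radoslaw, Halina) there are 8 shares of (2/3)/8 = 1/12 each.
Living: Kazimierz, Oleg, Pelagia, Czeslaw, Bogdan, and Radoslaw — each takes 1/12.
Deceased: Zofia and Halina. Their combined 1/6 is pooled and carried to generation 3.
At generation 3 (Danuta, Franciszka, Nadia, Ludmila, Ireneusz, Agnieszka) there are 6 shares of (1/6)/6 = 1/36 each.
Living: Danuta, Franciszka, Nadia, Ludmila, and Agnieszka — each takes 1/36.
Deceased: Ireneusz. That 1/36 share is carried to generation 4.
At generation 4 (Grzegorz, Stanislawa, Eliasz) there are 3 shares of (1/36)/3 = 1/108 each.
Living: Grzegorz, Stanislawa, and Eliasz — each takes 1/108.

Agnieszka 1/36; Bogdan 1/12; Czeslaw 1/12; Danuta 1/36; Eliasz 1/108; Franciszka 1/36; Grzegorz 1/108; Kazimierz 1/12; Ludmila 1/36; Mieczyslaw 1/3; Nadia 1/36; Oleg 1/12; Pelagia 1/12; Radoslaw 1/12; Stanislawa 1/108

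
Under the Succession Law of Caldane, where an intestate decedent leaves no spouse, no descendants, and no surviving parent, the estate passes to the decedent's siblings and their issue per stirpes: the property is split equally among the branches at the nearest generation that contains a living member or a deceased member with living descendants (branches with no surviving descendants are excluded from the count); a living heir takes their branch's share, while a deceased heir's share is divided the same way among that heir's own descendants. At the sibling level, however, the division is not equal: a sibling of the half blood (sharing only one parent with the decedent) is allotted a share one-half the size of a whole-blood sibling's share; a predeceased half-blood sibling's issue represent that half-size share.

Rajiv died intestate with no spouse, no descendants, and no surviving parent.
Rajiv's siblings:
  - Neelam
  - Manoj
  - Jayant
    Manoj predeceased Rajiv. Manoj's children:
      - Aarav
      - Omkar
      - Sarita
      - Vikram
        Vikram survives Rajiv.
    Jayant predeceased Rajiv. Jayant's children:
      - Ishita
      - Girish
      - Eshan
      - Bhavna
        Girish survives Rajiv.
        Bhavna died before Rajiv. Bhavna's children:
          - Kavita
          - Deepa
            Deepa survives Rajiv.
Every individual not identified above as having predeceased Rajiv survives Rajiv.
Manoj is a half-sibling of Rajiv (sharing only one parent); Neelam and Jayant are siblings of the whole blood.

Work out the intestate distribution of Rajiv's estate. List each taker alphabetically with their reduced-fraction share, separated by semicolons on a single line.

No spouse, descendants, or parent survives, so the estate passes to Rajiv's siblings per stirpes.
Half-blood siblings count for one-half the weight of whole-blood siblings at the initial division.
Dividing 1 in proportion to weights (total weight 5/2): Neelam (weight 1) → 2/5; Manoj (weight 1/2) → 1/5; Jayant (weight 1) → 2/5.
Neelam is living and takes 2/5.
Manoj predeceased; the 1/5 allotted to Manoj's branch passes to Manoj's issue by representation.
The 1/5 is divided into 4 equal shares of 1/20 among Aarav, Omkar, Sarita, Vikram.
Aarav is living and takes 1/20.
Omkar is living and takes 1/20.
Sarita is living and takes 1/20.
Vikram is living and takes 1/20.
Jayant predeceased; the 2/5 allotted to Jayant's branch passes to Jayant's issue by representation.
The 2/5 is divided into 4 equal shares of 1/10 among Ishita, Girish, Eshan, Bhavna.
Ishita is living and takes 1/10.
Girish is living and takes 1/10.
Eshan is living and takes 1/10.
Bhavna predeceased; the 1/10 allotted to Bhavna's branch passes to Bhavna's issue by representation.
The 1/10 is divided into 2 equal shares of 1/20 among Kavita, Deepa.
Kavita is living and takes 1/20.
Deepa is living and takes 1/20.

Aarav 1/20; Deepa 1/20; Eshan 1/10; Girish 1/10; Ishita 1/10; Kavita 1/20; Neelam 2/5; Omkar 1/20; Sarita 1/20; Vikram 1/20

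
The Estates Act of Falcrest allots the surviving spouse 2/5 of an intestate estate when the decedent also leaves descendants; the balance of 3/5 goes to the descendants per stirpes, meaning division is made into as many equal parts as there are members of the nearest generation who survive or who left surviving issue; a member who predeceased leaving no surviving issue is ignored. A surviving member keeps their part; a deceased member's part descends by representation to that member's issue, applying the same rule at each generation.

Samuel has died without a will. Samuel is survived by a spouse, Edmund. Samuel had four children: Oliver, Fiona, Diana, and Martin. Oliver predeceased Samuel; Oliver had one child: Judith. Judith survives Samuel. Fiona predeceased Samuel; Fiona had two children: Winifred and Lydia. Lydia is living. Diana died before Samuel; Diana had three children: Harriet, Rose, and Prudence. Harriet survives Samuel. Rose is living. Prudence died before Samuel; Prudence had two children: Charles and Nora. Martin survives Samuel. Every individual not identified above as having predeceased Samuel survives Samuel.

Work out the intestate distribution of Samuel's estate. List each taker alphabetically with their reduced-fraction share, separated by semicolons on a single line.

Charles 1/40; Edmund 2/5; Harriet 1/20; Judith 3/20; Lydia 3/40; Martin 3/20; Nora 1/40; Rose 1/20; Winifred 3/40

Edmund, as surviving spouse, takes 2/5.
The remaining 3/5 passes to Samuel's descendants per stirpes.
The 3/5 is divided into 4 equal shares of 3/20 among Oliver, Fiona, Diana, Martin.
Oliver predeceased; the 3/20 allotted to Oliver's branch passes to Oliver's issue by representation.
Judith is the sole taker at this level and receives the full 3/20.
Fiona predeceased; the 3/20 allotted to Fiona's branch passes to Fiona's issue by representation.
The 3/20 is divided into 2 equal shares of 3/40 among Winifred, Lydia.
Winifred is living and takes 3/40.
Lydia is living and takes 3/40.
Diana predeceased; the 3/20 allotted to Diana's branch passes to Diana's issue by representation.
The 3/20 is divided into 3 equal shares of 1/20 among Harriet, Rose, Prudence.
Harriet is living and takes 1/20.
Rose is living and takes 1/20.
Prudence predeceased; the 1/20 allotted to Prudence's branch passes to Prudence's issue by representation.
The 1/20 is divided into 2 equal shares of 1/40 among Charles, Nora.
Charles is living and takes 1/40.
Nora is living and takes 1/40.
Martin is living and takes 3/20.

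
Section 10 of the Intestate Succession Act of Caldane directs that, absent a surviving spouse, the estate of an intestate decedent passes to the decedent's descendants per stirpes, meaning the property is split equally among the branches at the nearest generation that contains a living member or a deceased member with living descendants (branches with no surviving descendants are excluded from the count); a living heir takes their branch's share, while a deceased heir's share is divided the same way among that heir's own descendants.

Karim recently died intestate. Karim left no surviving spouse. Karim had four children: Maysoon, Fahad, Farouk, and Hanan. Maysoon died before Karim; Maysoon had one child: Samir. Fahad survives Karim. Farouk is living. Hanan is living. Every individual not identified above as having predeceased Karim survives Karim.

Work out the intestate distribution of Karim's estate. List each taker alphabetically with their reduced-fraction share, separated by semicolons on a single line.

There is no surviving spouse, so the entire estate passes to Karim's descendants per stirpes.
The estate is divided into 4 equal shares of 1/4 among Maysoon, Fahad, Farouk, Hanan.
Maysoon predeceased; the 1/4 allotted to Maysoon's branch passes to Maysoon's issue by representation.
Samir is the sole taker at this level and receives the full 1/4.
Fahad is living and takes 1/4.
Farouk is living and takes 1/4.
Hanan is living and takes 1/4.

Fahad 1/4; Farouk 1/4; Hanan 1/4; Samir 1/4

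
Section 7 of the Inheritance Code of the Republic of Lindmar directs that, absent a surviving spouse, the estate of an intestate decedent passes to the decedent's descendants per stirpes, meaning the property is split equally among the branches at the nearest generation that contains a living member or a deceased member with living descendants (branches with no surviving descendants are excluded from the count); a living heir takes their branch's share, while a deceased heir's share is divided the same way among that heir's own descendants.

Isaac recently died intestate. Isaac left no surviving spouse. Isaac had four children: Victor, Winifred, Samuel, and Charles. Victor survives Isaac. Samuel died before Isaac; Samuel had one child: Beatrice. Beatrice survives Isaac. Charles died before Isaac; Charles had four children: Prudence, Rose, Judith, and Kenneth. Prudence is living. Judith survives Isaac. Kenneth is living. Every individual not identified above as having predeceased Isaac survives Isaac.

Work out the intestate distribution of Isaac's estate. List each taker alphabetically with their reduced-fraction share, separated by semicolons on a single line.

There is no surviving spouse, so the entire estate passes to Isaac's descendants per stirpes.
The estate is divided into 4 equal shares of 1/4 among Victor, Winifred, Samuel, Charles.
Victor is living and takes 1/4.
Winifred is living and takes 1/4.
Samuel predeceased; the 1/4 allotted to Samuel's branch passes to Samuel's issue by representation.
Beatrice is the sole taker at this level and receives the full 1/4.
Charles predeceased; the 1/4 allotted to Charles's branch passes to Charles's issue by representation.
The 1/4 is divided into 4 equal shares of 1/16 among Prudence, Rose, Judith, Kenneth.
Prudence is living and takes 1/16.
Rose is living and takes 1/16.
Judith is living and takes 1/16.
Kenneth is living and takes 1/16.

Beatrice 1/4; Judith 1/16; Kenneth 1/16; Prudence 1/16; Rose 1/16; Victor 1/4; Winifred 1/4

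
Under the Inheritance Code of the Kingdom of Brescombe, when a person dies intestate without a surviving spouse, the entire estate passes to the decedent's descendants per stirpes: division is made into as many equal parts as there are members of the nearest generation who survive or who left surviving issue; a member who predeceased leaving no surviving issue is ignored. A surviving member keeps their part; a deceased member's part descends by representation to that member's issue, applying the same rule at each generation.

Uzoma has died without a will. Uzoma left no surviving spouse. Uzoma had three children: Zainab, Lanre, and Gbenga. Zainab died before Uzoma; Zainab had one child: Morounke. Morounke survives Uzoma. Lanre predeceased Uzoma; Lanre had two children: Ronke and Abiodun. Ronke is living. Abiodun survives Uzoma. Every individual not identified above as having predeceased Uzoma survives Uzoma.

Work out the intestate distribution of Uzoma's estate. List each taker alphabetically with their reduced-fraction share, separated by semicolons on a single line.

There is no surviving spouse, so the entire estate passes to Uzoma's descendants per stirpes.
The estate is divided into 3 equal shares of 1/3 among Zainab, Lanre, Gbenga.
Zainab predeceased; the 1/3 allotted to Zainab's branch passes to Zainab's issue by representation.
Morounke is the sole taker at this level and receives the full 1/3.
Lanre predeceased; the 1/3 allotted to Lanre's branch passes to Lanre's issue by representation.
The 1/3 is divided into 2 equal shares of 1/6 among Ronke, Abiodun.
Ronke is living and takes 1/6.
Abiodun is living and takes 1/6.
Gbenga is living and takes 1/3.

Abiodun 1/6; Gbenga 1/3; Morounke 1/3; Ronke 1/6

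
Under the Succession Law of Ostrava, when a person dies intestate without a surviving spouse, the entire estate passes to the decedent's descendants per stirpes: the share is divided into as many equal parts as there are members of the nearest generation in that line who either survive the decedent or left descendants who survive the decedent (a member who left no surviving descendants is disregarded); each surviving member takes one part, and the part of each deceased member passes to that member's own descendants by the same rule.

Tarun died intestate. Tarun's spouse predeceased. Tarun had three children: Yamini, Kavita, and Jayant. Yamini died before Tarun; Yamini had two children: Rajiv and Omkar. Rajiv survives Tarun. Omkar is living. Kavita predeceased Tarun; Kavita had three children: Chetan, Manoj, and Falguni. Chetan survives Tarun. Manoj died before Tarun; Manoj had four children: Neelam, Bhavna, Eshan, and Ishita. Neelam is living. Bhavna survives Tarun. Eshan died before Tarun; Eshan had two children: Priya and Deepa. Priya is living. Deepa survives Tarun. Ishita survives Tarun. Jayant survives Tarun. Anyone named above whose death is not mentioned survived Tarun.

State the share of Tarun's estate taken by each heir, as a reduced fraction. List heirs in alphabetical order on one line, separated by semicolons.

There is no surviving spouse, so the entire estate passes to Tarun's descendants per stirpes.
The estate is divided into 3 equal shares of 1/3 among Yamini, Kavita, Jayant.
Yamini predeceased; the 1/3 allotted to Yamini's branch passes to Yamini's issue by representation.
The 1/3 is divided into 2 equal shares of 1/6 among Rajiv, Omkar.
Rajiv is living and takes 1/6.
Omkar is living and takes 1/6.
Kavita predeceased; the 1/3 allotted to Kavita's branch passes to Kavita's issue by representation.
The 1/3 is divided into 3 equal shares of 1/9 among Chetan, Manoj, Falguni.
Chetan is living and takes 1/9.
Manoj predeceased; the 1/9 allotted to Manoj's branch passes to Manoj's issue by representation.
The 1/9 is divided into 4 equal shares of 1/36 among Neelam, Bhavna, Eshan, Ishita.
Neelam is living and takes 1/36.
Bhavna is living and takes 1/36.
Eshan predeceased; the 1/36 allotted to Eshan's branch passes to Eshan's issue by representation.
The 1/36 is divided into 2 equal shares of 1/72 among Priya, Deepa.
Priya is living and takes 1/72.
Deepa is living and takes 1/72.
Ishita is living and takes 1/36.
Falguni is living and takes 1/9.
Jayant is living and takes 1/3.

Bhavna 1/36; Chetan 1/9; Deepa 1/72; Falguni 1/9; Ishita 1/36; Jayant 1/3; Neelam 1/36; Omkar 1/6; Priya 1/72; Rajiv 1/6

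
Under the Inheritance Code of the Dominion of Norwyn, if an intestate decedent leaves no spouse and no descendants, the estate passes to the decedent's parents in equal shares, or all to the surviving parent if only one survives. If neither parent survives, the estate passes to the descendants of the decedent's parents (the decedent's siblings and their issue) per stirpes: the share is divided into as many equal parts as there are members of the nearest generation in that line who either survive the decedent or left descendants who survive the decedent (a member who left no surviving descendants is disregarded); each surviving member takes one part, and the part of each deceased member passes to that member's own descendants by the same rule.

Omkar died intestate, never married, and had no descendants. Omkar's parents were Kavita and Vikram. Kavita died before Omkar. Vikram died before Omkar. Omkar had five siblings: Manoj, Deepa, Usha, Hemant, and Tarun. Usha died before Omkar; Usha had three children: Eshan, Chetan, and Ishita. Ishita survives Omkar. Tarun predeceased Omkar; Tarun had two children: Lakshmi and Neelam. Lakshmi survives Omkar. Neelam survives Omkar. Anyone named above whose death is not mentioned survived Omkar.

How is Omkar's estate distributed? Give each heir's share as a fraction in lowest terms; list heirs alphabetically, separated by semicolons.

Neither parent survives and there are no descendants, so the estate passes to Omkar's siblings and their issue per stirpes.
The estate is divided into 5 equal shares of 1/5 among Manoj, Deepa, Usha, Hemant, Tarun.
Manoj is living and takes 1/5.
Deepa is living and takes 1/5.
Usha predeceased; the 1/5 allotted to Usha's branch passes to Usha's issue by representation.
The 1/5 is divided into 3 equal shares of 1/15 among Eshan, Chetan, Ishita.
Eshan is living and takes 1/15.
Chetan is living and takes 1/15.
Ishita is living and takes 1/15.
Hemant is living and takes 1/5.
Tarun predeceased; the 1/5 allotted to Tarun's branch passes to Tarun's issue by representation.
The 1/5 is divided into 2 equal shares of 1/10 among Lakshmi, Neelam.
Lakshmi is living and takes 1/10.
Neelam is living and takes 1/10.

Chetan 1/15; Deepa 1/5; Eshan 1/15; Hemant 1/5; Ishita 1/15; Lakshmi 1/10; Manoj 1/5; Neelam 1/10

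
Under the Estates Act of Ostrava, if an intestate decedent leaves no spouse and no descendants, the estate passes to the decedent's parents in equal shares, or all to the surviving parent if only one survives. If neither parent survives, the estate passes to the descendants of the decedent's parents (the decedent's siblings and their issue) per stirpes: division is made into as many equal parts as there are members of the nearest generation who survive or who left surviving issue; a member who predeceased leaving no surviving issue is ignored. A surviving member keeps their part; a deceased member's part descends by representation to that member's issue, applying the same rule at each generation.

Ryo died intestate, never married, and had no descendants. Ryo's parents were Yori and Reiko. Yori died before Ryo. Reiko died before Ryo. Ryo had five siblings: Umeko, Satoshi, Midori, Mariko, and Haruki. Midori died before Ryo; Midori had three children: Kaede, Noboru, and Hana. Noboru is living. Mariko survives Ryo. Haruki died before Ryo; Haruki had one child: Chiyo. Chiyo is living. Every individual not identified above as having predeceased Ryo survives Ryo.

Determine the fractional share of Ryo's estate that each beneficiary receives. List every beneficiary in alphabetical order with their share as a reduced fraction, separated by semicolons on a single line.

Chiyo 1/5; Hana 1/15; Kaede 1/15; Mariko 1/5; Noboru 1/15; Satoshi 1/5; Umeko 1/5

Neither parent survives and there are no descendants, so the estate passes to Ryo's siblings and their issue per stirpes.
The estate is divided into 5 equal shares of 1/5 among Umeko, Satoshi, Midori, Mariko, Haruki.
Umeko is living and takes 1/5.
Satoshi is living and takes 1/5.
Midori predeceased; the 1/5 allotted to Midori's branch passes to Midori's issue by representation.
The 1/5 is divided into 3 equal shares of 1/15 among Kaede, Noboru, Hana.
Kaede is living and takes 1/15.
Noboru is living and takes 1/15.
Hana is living and takes 1/15.
Mariko is living and takes 1/5.
Haruki predeceased; the 1/5 allotted to Haruki's branch passes to Haruki's issue by representation.
Chiyo is the sole taker at this level and receives the full 1/5.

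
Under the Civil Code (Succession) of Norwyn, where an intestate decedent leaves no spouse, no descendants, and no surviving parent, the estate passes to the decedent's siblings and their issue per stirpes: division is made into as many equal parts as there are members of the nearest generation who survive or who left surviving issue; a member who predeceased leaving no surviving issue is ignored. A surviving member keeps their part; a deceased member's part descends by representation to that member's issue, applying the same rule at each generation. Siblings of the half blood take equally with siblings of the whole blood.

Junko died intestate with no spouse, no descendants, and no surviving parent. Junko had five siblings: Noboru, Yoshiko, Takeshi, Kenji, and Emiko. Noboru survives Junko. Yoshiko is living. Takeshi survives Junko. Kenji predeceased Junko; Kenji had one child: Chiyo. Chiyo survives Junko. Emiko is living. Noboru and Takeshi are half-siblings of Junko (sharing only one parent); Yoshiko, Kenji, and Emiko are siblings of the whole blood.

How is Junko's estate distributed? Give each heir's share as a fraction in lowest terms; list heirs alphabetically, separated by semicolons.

No spouse, descendants, or parent survives, so the estate passes to Junko's siblings per stirpes.
Half-blood and whole-blood siblings take equally under the stated rule.
The estate is divided into 5 equal shares of 1/5 among Noboru, Yoshiko, Takeshi, Kenji, Emiko.
Noboru is living and takes 1/5.
Yoshiko is living and takes 1/5.
Takeshi is living and takes 1/5.
Kenji predeceased; the 1/5 allotted to Kenji's branch passes to Kenji's issue by representation.
Chiyo is the sole taker at this level and receives the full 1/5.
Emiko is living and takes 1/5.

Chiyo 1/5; Emiko 1/5; Noboru 1/5; Takeshi 1/5; Yoshiko 1/5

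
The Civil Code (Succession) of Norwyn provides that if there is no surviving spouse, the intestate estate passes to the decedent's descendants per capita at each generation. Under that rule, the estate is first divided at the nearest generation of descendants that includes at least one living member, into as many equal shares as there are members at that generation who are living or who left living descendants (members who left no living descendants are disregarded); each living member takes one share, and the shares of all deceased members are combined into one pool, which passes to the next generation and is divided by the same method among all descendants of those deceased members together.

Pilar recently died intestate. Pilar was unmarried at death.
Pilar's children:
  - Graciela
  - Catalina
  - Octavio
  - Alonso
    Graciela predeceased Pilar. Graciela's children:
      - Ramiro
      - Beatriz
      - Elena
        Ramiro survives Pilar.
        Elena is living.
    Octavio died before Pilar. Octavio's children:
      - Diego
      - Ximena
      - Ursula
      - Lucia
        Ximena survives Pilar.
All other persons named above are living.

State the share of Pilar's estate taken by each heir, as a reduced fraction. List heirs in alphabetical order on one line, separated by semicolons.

There is no surviving spouse, so the entire estate passes to Pilar's descendants per capita at each generation.
At generation 1 (Graciela, Catalina, Octavio, Alonso) there are 4 shares of (1)/4 = 1/4 each.
Living: Catalina and Alonso — each takes 1/4.
Deceased: Graciela and Octavio. Their combined 1/2 is pooled and carried to generation 2.
At generation 2 (Ramiro, Beatriz, Elena, Diego, Ximena, Ursula, Lucia) there are 7 shares of (1/2)/7 = 1/14 each.
Living: Ramiro, Beatriz, Elena, Diego, Ximena, Ursula, and Lucia — each takes 1/14.

Alonso 1/4; Beatriz 1/14; Catalina 1/4; Diego 1/14; Elena 1/14; Lucia 1/14; Ramiro 1/14; Ursula 1/14; Ximena 1/14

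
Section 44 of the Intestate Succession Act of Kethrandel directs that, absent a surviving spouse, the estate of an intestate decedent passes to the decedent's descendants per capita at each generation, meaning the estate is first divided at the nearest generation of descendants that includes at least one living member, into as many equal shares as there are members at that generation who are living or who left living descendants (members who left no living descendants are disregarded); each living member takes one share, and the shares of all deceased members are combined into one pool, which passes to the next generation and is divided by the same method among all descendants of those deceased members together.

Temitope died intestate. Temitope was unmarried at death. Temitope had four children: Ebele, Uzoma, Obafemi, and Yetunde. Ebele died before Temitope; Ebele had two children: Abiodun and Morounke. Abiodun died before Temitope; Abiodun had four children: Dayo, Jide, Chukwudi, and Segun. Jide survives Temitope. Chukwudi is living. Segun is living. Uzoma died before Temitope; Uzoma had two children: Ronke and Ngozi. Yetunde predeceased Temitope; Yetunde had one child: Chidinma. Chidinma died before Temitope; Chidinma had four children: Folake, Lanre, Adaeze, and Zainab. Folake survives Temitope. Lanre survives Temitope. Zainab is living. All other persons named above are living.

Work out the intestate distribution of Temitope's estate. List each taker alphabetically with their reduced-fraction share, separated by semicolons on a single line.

There is no surviving spouse, so the entire estate passes to Temitope's descendants per capita at each generation.
At generation 1 (Ebele, Uzoma, Obafemi, Yetunde) there are 4 shares of (1)/4 = 1/4 each.
Living: Obafemi — each takes 1/4.
Deceased: Ebele, Uzoma, and Yetunde. Their combined 3/4 is pooled and carried to generation 2.
At generation 2 (Abiodun, Morounke, Ronke, Ngozi, Chidinma) there are 5 shares of (3/4)/5 = 3/20 each.
Living: Morounke, Ronke, and Ngozi — each takes 3/20.
Deceased: Abiodun and Chidinma. Their combined 3/10 is pooled and carried to generation 3.
At generation 3 (Dayo, Jide, Chukwudi, Segun, Folake, Lanre, Adaeze, Zainab) there are 8 shares of (3/10)/8 = 3/80 each.
Living: Dayo, Jide, Chukwudi, Segun, Folake, Lanre, Adaeze, and Zainab — each takes 3/80.

Adaeze 3/80; Chukwudi 3/80; Dayo 3/80; Folake 3/80; Jide 3/80; Lanre 3/80; Morounke 3/20; Ngozi 3/20; Obafemi 1/4; Ronke 3/20; Segun 3/80; Zainab 3/80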